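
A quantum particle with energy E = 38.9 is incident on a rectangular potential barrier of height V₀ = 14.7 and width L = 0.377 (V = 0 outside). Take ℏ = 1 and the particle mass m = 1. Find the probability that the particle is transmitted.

Above the barrier the interior wavenumber is k₂ = √(2m(E − V₀))/ℏ = 6.957, giving phase k₂L = 2.623.
T = [1 + V₀² sin²(k₂L) / (4E(E − V₀))]⁻¹ = 1/1.014 = 0.986.

T = 0.986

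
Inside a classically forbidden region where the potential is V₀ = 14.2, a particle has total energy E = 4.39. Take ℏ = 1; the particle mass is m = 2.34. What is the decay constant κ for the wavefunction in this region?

κ = 6.78

Since E < V₀ the TISE in this region is ψ'' = κ²ψ with κ = √(2m(V₀ − E))/ℏ.
κ = √(2 × 2.34 × 9.81) = 6.776.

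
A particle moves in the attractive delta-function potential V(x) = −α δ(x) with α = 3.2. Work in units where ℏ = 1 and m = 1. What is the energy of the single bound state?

E = -5.12

The bound state is ψ(x) = √κ e^{−κ|x|}. The derivative jump ψ'(0⁺) − ψ'(0⁻) = −(2mα/ℏ²)ψ(0) fixes κ = mα/ℏ² = 3.200.
Then E = −ℏ²κ²/(2m) = −mα²/(2ℏ²) = -5.120.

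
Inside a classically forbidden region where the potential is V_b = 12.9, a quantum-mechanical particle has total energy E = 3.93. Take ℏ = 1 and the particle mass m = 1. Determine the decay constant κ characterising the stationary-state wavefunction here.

Since E < V_b the TISE in this region is ψ'' = κ²ψ with κ = √(2m(V_b − E))/ℏ.
κ = √(2 × 1 × 8.97) = 4.236.

κ = 4.24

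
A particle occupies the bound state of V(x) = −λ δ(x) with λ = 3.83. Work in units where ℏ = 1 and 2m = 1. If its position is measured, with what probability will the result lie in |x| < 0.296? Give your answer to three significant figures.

P = 0.678

The normalised bound state is ψ = √κ e^{−κ|x|} with κ = mλ/ℏ² = 1.915.
P(|x| < d) = ∫_{−d}^{d} κ e^{−2κ|x|} dx = 1 − e^{−2κd} = 1 − e^{−1.134} = 0.6782.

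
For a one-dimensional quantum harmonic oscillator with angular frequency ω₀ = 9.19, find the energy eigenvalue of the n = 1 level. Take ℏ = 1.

Using E_n = (n + ½)ℏω₀: E_1 = 1.5 × 9.19 = 13.79.

E = 13.8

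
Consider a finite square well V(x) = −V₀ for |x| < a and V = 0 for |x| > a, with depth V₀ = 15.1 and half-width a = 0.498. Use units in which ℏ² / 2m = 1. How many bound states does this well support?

N = 2

Define the well-strength parameter z₀ = (a/ℏ)√(2mV₀) = 0.498 × √(2·0.5·15.1) = 1.935.
The even/odd transcendental equations gain one root per π/2 in z₀, giving N = 1 + ⌊2z₀/π⌋ = 1 + ⌊1.232⌋ = 2.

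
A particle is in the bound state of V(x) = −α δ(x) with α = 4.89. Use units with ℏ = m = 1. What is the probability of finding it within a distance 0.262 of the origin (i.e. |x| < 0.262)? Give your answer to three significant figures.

The normalised bound state is ψ = √κ e^{−κ|x|} with κ = mα/ℏ² = 4.890.
P(|x| < d) = ∫_{−d}^{d} κ e^{−2κ|x|} dx = 1 − e^{−2κd} = 1 − e^{−2.562} = 0.9229.

P = 0.923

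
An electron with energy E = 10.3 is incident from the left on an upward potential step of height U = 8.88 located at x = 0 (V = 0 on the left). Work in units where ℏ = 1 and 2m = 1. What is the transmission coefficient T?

On each side the TISE gives plane waves with k = √(2m(E − V))/ℏ: k₁ = √(2·½·10.3) = 3.209, k₂ = √(2·½·1.42) = 1.192.
Matching ψ and ψ′ at x = 0 gives r = (k₁ − k₂)/(k₁ + k₂), so R = r² = 0.2102 and T = 1 − R = 0.7898.

T = 0.790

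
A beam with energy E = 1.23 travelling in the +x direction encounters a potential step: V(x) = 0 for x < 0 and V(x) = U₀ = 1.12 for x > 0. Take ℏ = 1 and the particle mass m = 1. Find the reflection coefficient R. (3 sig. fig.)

On each side the TISE gives plane waves with k = √(2m(E − V))/ℏ: k₁ = √(2·1·1.23) = 1.568, k₂ = √(2·1·0.11) = 0.4690.
Continuity of ψ and ψ′ at the step yields the reflection amplitude r = (k₁ − k₂)/(k₁ + k₂) = 0.5396; thus R = |r|² = 0.2912, T = 0.7088.

R = 0.291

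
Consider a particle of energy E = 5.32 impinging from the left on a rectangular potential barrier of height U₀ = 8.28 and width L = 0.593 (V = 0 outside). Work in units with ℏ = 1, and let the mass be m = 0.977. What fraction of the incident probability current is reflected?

Since E < U₀ the interior solution is evanescent with decay constant κ = √(2m(U₀ − E))/ℏ = 2.405.
κL = 1.426, sinh(κL) = 1.961.
Matching ψ, ψ′ at both faces gives T = [1 + U₀² sinh²(κL) / (4E(U₀ − E))]⁻¹ = 1/5.186 = 0.193.
R = 1 − T = 0.807.

R = 0.807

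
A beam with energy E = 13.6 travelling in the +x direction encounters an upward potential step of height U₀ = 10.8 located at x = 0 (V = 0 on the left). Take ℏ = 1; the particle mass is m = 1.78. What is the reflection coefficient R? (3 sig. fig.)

R = 0.141

On each side the TISE gives plane waves with k = √(2m(E − V))/ℏ: k₁ = √(2·1.78·13.6) = 6.958, k₂ = √(2·1.78·2.8) = 3.157.
Continuity of ψ and ψ′ at the step yields the reflection amplitude r = (k₁ − k₂)/(k₁ + k₂) = 0.3758; thus R = |r|² = 0.1412, T = 0.8588.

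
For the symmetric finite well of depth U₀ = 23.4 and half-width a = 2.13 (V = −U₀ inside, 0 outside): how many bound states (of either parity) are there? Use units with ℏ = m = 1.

The dimensionless depth is z₀ = a√(2mU₀)/ℏ = 2.13 × √(46.80) = 14.57.
A new bound state (alternating even/odd) appears each time z₀ passes a multiple of π/2, so N = ⌊2z₀/π⌋ + 1 = ⌊9.276⌋ + 1 = 10.

N = 10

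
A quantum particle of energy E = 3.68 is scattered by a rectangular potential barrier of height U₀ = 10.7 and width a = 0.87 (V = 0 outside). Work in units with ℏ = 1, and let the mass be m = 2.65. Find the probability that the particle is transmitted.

T = 0.0000887

E < U₀: inside the barrier ψ ∝ e^{±κx} with κ = √(2m(U₀ − E))/ℏ = 6.100.
κa = 5.307, sinh(κa) = 100.8.
Matching ψ, ψ′ at both faces gives T = [1 + U₀² sinh²(κa) / (4E(U₀ − E))]⁻¹ = 1/11270 = 0.0000887.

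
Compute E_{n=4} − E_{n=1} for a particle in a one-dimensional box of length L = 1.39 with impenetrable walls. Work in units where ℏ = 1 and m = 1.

E_n = n²π²ℏ²/(2mL²), so ΔE = (4² − 1²) π²ℏ²/(2mL²).
ΔE = 15 × π² / (2 × 1 × 1.39²) = 38.31.

ΔE = 38.3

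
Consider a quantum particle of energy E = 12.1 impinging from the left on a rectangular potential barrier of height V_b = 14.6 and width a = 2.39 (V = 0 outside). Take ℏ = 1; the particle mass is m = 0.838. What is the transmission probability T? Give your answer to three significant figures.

T = 0.000128

Since E < V_b the interior solution is evanescent with decay constant κ = √(2m(V_b − E))/ℏ = 2.047.
κa = 4.892, sinh(κa) = 66.62.
The exact tunnelling result is T⁻¹ = 1 + V_b² sinh²(κa) / [4E(V_b − E)] = 7820, so T = 0.000128.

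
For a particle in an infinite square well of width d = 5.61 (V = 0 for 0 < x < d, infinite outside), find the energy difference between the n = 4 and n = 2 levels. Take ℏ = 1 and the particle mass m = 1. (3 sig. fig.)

ΔE = 1.88

E_n = n²π²ℏ²/(2md²), so ΔE = (4² − 2²) π²ℏ²/(2md²).
ΔE = 12 × π² / (2 × 1 × 5.61²) = 1.882.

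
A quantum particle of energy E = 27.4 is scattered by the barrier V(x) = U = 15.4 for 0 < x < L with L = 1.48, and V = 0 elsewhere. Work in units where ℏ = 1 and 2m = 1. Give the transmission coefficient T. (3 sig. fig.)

T = 0.869

Above the barrier the interior wavenumber is k₂ = √(2m(E − U))/ℏ = 3.464, giving phase k₂L = 5.127.
T = [1 + U² sin²(k₂L) / (4E(E − U))]⁻¹ = 1/1.151 = 0.869.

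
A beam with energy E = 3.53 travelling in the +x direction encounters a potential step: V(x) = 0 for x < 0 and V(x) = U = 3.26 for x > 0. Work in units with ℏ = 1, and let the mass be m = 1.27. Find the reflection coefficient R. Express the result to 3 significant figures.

On each side the TISE gives plane waves with k = √(2m(E − V))/ℏ: k₁ = √(2·1.27·3.53) = 2.994, k₂ = √(2·1.27·0.27) = 0.8281.
Matching ψ and ψ′ at x = 0 gives r = (k₁ − k₂)/(k₁ + k₂), so R = r² = 0.3212 and T = 1 − R = 0.6788.

R = 0.321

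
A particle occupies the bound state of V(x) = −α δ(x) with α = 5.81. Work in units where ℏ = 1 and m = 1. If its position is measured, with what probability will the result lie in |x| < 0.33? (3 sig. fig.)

P = 0.978

The normalised bound state is ψ = √κ e^{−κ|x|} with κ = mα/ℏ² = 5.810.
P(|x| < d) = ∫_{−d}^{d} κ e^{−2κ|x|} dx = 1 − e^{−2κd} = 1 − e^{−3.835} = 0.9784.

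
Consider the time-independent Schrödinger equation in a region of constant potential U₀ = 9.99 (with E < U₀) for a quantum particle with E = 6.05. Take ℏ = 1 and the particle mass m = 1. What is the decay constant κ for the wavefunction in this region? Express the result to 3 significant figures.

Since E < U₀ the TISE in this region is ψ'' = κ²ψ with κ = √(2m(U₀ − E))/ℏ.
κ = √(2 × 1 × 3.94) = 2.807.

κ = 2.81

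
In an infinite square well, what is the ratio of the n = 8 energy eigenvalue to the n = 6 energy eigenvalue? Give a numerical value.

Since E_n ∝ n², the ratio is (8/6)² = 1.77778.

1.77778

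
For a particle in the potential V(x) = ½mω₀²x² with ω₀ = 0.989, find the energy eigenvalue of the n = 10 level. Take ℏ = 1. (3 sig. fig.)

E = 10.4

The oscillator eigenvalues are E_n = ℏω₀(n + ½), so E_10 = 0.989 × 10.5 = 10.38.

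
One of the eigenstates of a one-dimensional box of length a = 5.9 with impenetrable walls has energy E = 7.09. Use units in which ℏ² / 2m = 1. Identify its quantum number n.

n = 5

From E_n = n²π²ℏ²/(2ma²) invert to n = √(2ma²E)/(πℏ).
n = (5.9/π) × √(2 × 0.5 × 7.09) = 5.001 → n = 5.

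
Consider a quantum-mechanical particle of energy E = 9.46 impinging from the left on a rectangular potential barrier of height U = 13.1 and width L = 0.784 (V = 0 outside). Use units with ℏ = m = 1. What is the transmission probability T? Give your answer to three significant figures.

T = 0.0459

E < U: inside the barrier ψ ∝ e^{±κx} with κ = √(2m(U − E))/ℏ = 2.698.
κL = 2.115, sinh(κL) = 4.086.
The exact tunnelling result is T⁻¹ = 1 + U² sinh²(κL) / [4E(U − E)] = 21.80, so T = 0.0459.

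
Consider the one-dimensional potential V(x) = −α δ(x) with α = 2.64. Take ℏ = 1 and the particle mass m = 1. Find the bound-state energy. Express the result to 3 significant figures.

E = -3.48

The bound state is ψ(x) = √κ e^{−κ|x|}. The derivative jump ψ'(0⁺) − ψ'(0⁻) = −(2mα/ℏ²)ψ(0) fixes κ = mα/ℏ² = 2.640.
Then E = −ℏ²κ²/(2m) = −mα²/(2ℏ²) = -3.485.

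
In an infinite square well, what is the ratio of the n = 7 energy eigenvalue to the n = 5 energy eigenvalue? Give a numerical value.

Since E_n ∝ n², the ratio is (7/5)² = 1.96.

1.96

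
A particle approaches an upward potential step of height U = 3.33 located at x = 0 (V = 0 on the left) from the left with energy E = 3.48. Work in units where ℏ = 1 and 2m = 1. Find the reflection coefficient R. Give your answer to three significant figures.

The wavenumbers are k₁ = √(2mE)/ℏ = 1.865 on the left and k₂ = √(2m(E − U))/ℏ = 0.3873 on the right.
Continuity of ψ and ψ′ at the step yields the reflection amplitude r = (k₁ − k₂)/(k₁ + k₂) = 0.6562; thus R = |r|² = 0.4305, T = 0.5695.

R = 0.431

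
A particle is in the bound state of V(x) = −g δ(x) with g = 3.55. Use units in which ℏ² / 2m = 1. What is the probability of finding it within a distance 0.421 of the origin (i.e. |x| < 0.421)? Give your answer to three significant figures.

The normalised bound state is ψ = √κ e^{−κ|x|} with κ = mg/ℏ² = 1.775.
P(|x| < d) = ∫_{−d}^{d} κ e^{−2κ|x|} dx = 1 − e^{−2κd} = 1 − e^{−1.495} = 0.7757.

P = 0.776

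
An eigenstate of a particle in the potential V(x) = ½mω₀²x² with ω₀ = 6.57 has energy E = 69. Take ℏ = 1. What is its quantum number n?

Invert E_n = (n + ½)ℏω₀: n = E/ℏω₀ − ½ = 10.002, so n = 10.

n = 10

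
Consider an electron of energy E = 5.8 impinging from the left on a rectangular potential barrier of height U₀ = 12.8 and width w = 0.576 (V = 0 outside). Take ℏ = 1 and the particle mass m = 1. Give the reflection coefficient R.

Since E < U₀ the interior solution is evanescent with decay constant κ = √(2m(U₀ − E))/ℏ = 3.742.
κw = 2.155, sinh(κw) = 4.257.
The exact tunnelling result is T⁻¹ = 1 + U₀² sinh²(κw) / [4E(U₀ − E)] = 19.28, so T = 0.0519.
R = 1 − T = 0.948.

R = 0.948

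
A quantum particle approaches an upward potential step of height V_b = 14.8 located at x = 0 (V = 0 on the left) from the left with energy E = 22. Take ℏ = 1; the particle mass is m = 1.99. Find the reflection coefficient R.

R = 0.0741

The wavenumbers are k₁ = √(2mE)/ℏ = 9.357 on the left and k₂ = √(2m(E − V_b))/ℏ = 5.353 on the right.
Matching ψ and ψ′ at x = 0 gives r = (k₁ − k₂)/(k₁ + k₂), so R = r² = 0.07409 and T = 1 − R = 0.9259.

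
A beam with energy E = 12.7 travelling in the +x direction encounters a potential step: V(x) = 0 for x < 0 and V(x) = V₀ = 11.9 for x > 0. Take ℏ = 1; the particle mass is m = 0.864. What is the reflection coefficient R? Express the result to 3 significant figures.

The wavenumbers are k₁ = √(2mE)/ℏ = 4.685 on the left and k₂ = √(2m(E − V₀))/ℏ = 1.176 on the right.
Matching ψ and ψ′ at x = 0 gives r = (k₁ − k₂)/(k₁ + k₂), so R = r² = 0.3585 and T = 1 − R = 0.6415.

R = 0.358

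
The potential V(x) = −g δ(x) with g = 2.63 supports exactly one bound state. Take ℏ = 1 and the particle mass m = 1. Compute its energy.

E = -3.46

For x ≠ 0 the bound state is ψ ∝ e^{−κ|x|}; integrating the TISE across the delta gives the cusp condition 2κ = 2mg/ℏ², so κ = 2.630.
Then E = −ℏ²κ²/(2m) = −mg²/(2ℏ²) = -3.458.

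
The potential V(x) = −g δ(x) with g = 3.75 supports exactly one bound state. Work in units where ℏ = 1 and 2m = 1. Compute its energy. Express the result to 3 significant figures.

E = -3.52

For x ≠ 0 the bound state is ψ ∝ e^{−κ|x|}; integrating the TISE across the delta gives the cusp condition 2κ = 2mg/ℏ², so κ = 1.875.
Then E = −ℏ²κ²/(2m) = −mg²/(2ℏ²) = -3.516.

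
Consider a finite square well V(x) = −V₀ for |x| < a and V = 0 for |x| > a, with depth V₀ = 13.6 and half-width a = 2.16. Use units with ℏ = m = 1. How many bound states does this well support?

N = 8

Define the well-strength parameter z₀ = (a/ℏ)√(2mV₀) = 2.16 × √(2·1·13.6) = 11.27.
The even/odd transcendental equations gain one root per π/2 in z₀, giving N = 1 + ⌊2z₀/π⌋ = 1 + ⌊7.172⌋ = 8.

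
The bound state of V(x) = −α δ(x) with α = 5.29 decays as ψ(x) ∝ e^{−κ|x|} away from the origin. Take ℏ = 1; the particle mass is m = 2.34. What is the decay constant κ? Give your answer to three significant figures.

κ = 12.4

Integrate −(ℏ²/2m)ψ'' − αδ(x)ψ = Eψ from −ε to +ε: the ψ'' term gives ψ'(0⁺) − ψ'(0⁻) and the δ term gives −(2mα/ℏ²)ψ(0).
With ψ ∝ e^{−κ|x|} this yields −2κ = −2mα/ℏ², so κ = mα/ℏ² = 12.38.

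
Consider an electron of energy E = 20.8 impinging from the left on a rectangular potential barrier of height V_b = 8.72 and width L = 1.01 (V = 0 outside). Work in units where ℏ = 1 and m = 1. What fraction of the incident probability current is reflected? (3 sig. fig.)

E > V_b: inside the barrier k₂ = √(2m(E − V_b))/ℏ = 4.915, k₂L = 4.964.
T = [1 + V_b² sin²(k₂L) / (4E(E − V_b))]⁻¹ = 1/1.071 = 0.934.
R = 1 − T = 0.0663.

R = 0.0663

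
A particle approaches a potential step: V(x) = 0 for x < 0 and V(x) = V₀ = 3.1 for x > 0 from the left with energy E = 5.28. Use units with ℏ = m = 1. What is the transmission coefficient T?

The wavenumbers are k₁ = √(2mE)/ℏ = 3.250 on the left and k₂ = √(2m(E − V₀))/ℏ = 2.088 on the right.
Matching ψ and ψ′ at x = 0 gives r = (k₁ − k₂)/(k₁ + k₂), so R = r² = 0.04736 and T = 1 − R = 0.9526.

T = 0.953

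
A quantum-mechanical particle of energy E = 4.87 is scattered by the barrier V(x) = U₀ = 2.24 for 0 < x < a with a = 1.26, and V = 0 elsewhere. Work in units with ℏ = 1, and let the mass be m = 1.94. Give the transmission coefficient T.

T = 0.945

Above the barrier the interior wavenumber is k₂ = √(2m(E − U₀))/ℏ = 3.194, giving phase k₂a = 4.025.
Matching at both interfaces gives T⁻¹ = 1 + U₀² sin²(k₂a) / [4E(E − U₀)] = 1.059, hence T = 0.945.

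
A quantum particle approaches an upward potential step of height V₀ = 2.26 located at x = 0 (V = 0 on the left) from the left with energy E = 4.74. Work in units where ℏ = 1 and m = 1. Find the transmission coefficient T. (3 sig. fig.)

The wavenumbers are k₁ = √(2mE)/ℏ = 3.079 on the left and k₂ = √(2m(E − V₀))/ℏ = 2.227 on the right.
Continuity of ψ and ψ′ at the step yields the reflection amplitude r = (k₁ − k₂)/(k₁ + k₂) = 0.1605; thus R = |r|² = 0.02577, T = 0.9742.

T = 0.974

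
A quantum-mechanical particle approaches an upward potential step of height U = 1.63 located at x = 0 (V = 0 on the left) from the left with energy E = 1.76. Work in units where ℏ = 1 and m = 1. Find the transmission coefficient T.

T = 0.672

The wavenumbers are k₁ = √(2mE)/ℏ = 1.876 on the left and k₂ = √(2m(E − U))/ℏ = 0.5099 on the right.
Matching ψ and ψ′ at x = 0 gives r = (k₁ − k₂)/(k₁ + k₂), so R = r² = 0.3279 and T = 1 − R = 0.6721.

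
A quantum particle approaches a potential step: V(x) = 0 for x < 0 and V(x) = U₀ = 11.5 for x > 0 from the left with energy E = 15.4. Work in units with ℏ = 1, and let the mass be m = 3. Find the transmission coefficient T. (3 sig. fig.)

The wavenumbers are k₁ = √(2mE)/ℏ = 9.612 on the left and k₂ = √(2m(E − U₀))/ℏ = 4.837 on the right.
Matching ψ and ψ′ at x = 0 gives r = (k₁ − k₂)/(k₁ + k₂), so R = r² = 0.1092 and T = 1 − R = 0.8908.

T = 0.891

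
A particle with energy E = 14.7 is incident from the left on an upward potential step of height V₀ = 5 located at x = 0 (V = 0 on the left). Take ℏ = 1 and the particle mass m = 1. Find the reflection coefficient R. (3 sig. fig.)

The wavenumbers are k₁ = √(2mE)/ℏ = 5.422 on the left and k₂ = √(2m(E − V₀))/ℏ = 4.405 on the right.
Continuity of ψ and ψ′ at the step yields the reflection amplitude r = (k₁ − k₂)/(k₁ + k₂) = 0.1036; thus R = |r|² = 0.01072, T = 0.9893.

R = 0.0107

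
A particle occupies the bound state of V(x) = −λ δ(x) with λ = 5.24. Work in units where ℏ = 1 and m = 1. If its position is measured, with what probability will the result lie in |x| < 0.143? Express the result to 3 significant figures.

The normalised bound state is ψ = √κ e^{−κ|x|} with κ = mλ/ℏ² = 5.240.
P(|x| < d) = ∫_{−d}^{d} κ e^{−2κ|x|} dx = 1 − e^{−2κd} = 1 − e^{−1.499} = 0.7766.

P = 0.777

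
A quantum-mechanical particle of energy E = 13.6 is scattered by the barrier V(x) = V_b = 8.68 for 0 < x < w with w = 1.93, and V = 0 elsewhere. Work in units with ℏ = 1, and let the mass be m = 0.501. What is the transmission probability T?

T = 0.811

Above the barrier the interior wavenumber is k₂ = √(2m(E − V_b))/ℏ = 2.220, giving phase k₂w = 4.285.
Matching at both interfaces gives T⁻¹ = 1 + V_b² sin²(k₂w) / [4E(E − V_b)] = 1.233, hence T = 0.811.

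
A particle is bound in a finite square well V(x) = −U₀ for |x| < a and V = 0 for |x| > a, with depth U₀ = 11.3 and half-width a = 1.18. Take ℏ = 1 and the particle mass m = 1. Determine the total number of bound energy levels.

N = 4

Define the well-strength parameter z₀ = (a/ℏ)√(2mU₀) = 1.18 × √(2·1·11.3) = 5.610.
The even/odd transcendental equations gain one root per π/2 in z₀, giving N = 1 + ⌊2z₀/π⌋ = 1 + ⌊3.571⌋ = 4.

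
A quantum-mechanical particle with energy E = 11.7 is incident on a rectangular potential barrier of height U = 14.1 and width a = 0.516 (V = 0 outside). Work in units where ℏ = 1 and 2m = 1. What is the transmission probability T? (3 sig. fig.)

T = 0.418

Since E < U the interior solution is evanescent with decay constant κ = √(2m(U − E))/ℏ = 1.549.
κa = 0.7994, sinh(κa) = 0.8873.
The exact tunnelling result is T⁻¹ = 1 + U² sinh²(κa) / [4E(U − E)] = 2.393, so T = 0.418.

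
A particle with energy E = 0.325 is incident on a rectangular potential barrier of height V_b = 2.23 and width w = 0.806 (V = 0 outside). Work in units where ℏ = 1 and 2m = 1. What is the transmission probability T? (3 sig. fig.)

Since E < V_b the interior solution is evanescent with decay constant κ = √(2m(V_b − E))/ℏ = 1.380.
κw = 1.112, sinh(κw) = 1.357.
The exact tunnelling result is T⁻¹ = 1 + V_b² sinh²(κw) / [4E(V_b − E)] = 4.695, so T = 0.213.

T = 0.213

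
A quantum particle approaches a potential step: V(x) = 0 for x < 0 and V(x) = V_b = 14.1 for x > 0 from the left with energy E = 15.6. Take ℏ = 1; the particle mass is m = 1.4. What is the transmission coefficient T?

The wavenumbers are k₁ = √(2mE)/ℏ = 6.609 on the left and k₂ = √(2m(E − V_b))/ℏ = 2.049 on the right.
Matching ψ and ψ′ at x = 0 gives r = (k₁ − k₂)/(k₁ + k₂), so R = r² = 0.2773 and T = 1 − R = 0.7227.

T = 0.723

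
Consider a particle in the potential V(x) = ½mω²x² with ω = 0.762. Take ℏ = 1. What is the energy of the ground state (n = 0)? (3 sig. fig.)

The oscillator eigenvalues are E_n = ℏω(n + ½), so E_0 = 0.762 × 0.5 = 0.3810.

E = 0.381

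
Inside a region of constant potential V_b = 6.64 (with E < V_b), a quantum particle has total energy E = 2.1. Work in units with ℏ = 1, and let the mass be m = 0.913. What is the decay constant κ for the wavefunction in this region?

κ = 2.88

Since E < V_b the TISE in this region is ψ'' = κ²ψ with κ = √(2m(V_b − E))/ℏ.
κ = √(2 × 0.913 × 4.54) = 2.879.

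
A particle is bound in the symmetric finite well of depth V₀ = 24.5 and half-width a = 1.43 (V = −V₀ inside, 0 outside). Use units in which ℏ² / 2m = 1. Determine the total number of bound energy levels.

N = 5

The dimensionless depth is z₀ = a√(2mV₀)/ℏ = 1.43 × √(24.50) = 7.078.
The even/odd transcendental equations gain one root per π/2 in z₀, giving N = 1 + ⌊2z₀/π⌋ = 1 + ⌊4.506⌋ = 5.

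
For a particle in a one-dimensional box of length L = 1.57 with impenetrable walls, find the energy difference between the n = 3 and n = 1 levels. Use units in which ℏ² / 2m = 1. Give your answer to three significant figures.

E_n = n²π²ℏ²/(2mL²), so ΔE = (3² − 1²) π²ℏ²/(2mL²).
ΔE = 8 × π² / (2 × 0.5 × 1.57²) = 32.03.

ΔE = 32.0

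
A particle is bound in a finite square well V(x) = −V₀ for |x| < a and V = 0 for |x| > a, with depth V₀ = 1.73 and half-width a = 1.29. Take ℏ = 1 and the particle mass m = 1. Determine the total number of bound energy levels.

N = 2

Define the well-strength parameter z₀ = (a/ℏ)√(2mV₀) = 1.29 × √(2·1·1.73) = 2.400.
The even/odd transcendental equations gain one root per π/2 in z₀, giving N = 1 + ⌊2z₀/π⌋ = 1 + ⌊1.528⌋ = 2.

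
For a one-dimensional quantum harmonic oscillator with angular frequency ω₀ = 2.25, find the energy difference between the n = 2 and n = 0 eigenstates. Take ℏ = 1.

E_n = ℏω₀(n + ½), so ΔE = (2 − 0) ℏω₀ = 2 × 2.25 = 4.500.

ΔE = 4.50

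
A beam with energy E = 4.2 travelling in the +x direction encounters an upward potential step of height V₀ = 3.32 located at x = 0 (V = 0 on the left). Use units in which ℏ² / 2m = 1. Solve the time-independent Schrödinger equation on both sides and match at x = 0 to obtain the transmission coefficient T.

T = 0.862

The wavenumbers are k₁ = √(2mE)/ℏ = 2.049 on the left and k₂ = √(2m(E − V₀))/ℏ = 0.9381 on the right.
Matching ψ and ψ′ at x = 0 gives r = (k₁ − k₂)/(k₁ + k₂), so R = r² = 0.1384 and T = 1 − R = 0.8616.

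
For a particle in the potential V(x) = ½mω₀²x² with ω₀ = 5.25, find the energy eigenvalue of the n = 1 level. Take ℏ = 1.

Using E_n = (n + ½)ℏω₀: E_1 = 1.5 × 5.25 = 7.875.

E = 7.88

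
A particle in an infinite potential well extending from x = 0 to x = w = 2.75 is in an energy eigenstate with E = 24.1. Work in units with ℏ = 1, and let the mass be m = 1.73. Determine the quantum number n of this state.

For an infinite well E_n = n²π²ℏ²/(2mw²), so n = (w/πℏ)√(2mE).
n = (2.75/π) × √(2 × 1.73 × 24.1) = 7.993 → n = 8.

n = 8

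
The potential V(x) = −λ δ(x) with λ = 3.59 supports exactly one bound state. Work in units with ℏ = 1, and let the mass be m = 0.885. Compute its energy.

E = -5.70

The bound state is ψ(x) = √κ e^{−κ|x|}. The derivative jump ψ'(0⁺) − ψ'(0⁻) = −(2mλ/ℏ²)ψ(0) fixes κ = mλ/ℏ² = 3.177.
Then E = −ℏ²κ²/(2m) = −mλ²/(2ℏ²) = -5.703.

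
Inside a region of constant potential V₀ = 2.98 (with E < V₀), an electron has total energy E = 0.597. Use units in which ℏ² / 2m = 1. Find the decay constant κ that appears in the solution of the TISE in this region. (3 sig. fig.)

κ = 1.54

Since E < V₀ the TISE in this region is ψ'' = κ²ψ with κ = √(2m(V₀ − E))/ℏ.
κ = √(2 × 0.5 × 2.383) = 1.544.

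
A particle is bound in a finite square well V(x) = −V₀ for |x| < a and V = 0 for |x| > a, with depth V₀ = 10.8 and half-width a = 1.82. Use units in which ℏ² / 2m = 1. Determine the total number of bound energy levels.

The dimensionless depth is z₀ = a√(2mV₀)/ℏ = 1.82 × √(10.80) = 5.981.
A new bound state (alternating even/odd) appears each time z₀ passes a multiple of π/2, so N = ⌊2z₀/π⌋ + 1 = ⌊3.808⌋ + 1 = 4.

N = 4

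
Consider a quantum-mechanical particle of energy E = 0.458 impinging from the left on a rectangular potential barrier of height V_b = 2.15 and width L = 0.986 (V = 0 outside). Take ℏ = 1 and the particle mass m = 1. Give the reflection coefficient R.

R = 0.930

Since E < V_b the interior solution is evanescent with decay constant κ = √(2m(V_b − E))/ℏ = 1.840.
κL = 1.814, sinh(κL) = 2.985.
Matching ψ, ψ′ at both faces gives T = [1 + V_b² sinh²(κL) / (4E(V_b − E))]⁻¹ = 1/14.29 = 0.0700.
R = 1 − T = 0.930.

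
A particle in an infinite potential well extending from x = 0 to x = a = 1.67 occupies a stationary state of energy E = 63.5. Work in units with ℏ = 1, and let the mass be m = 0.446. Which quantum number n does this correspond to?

For an infinite well E_n = n²π²ℏ²/(2ma²), so n = (a/πℏ)√(2mE).
n = (1.67/π) × √(2 × 0.446 × 63.5) = 4.001 → n = 4.

n = 4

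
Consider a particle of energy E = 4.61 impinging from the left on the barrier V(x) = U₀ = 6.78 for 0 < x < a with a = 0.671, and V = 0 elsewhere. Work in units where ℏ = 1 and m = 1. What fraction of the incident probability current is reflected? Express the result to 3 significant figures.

Since E < U₀ the interior solution is evanescent with decay constant κ = √(2m(U₀ − E))/ℏ = 2.083.
κa = 1.398, sinh(κa) = 1.900.
The exact tunnelling result is T⁻¹ = 1 + U₀² sinh²(κa) / [4E(U₀ − E)] = 5.146, so T = 0.194.
R = 1 − T = 0.806.

R = 0.806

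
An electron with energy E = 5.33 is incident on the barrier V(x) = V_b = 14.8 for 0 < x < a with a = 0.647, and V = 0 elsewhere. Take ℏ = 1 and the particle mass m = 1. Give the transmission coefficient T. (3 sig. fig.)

T = 0.0131

Since E < V_b the interior solution is evanescent with decay constant κ = √(2m(V_b − E))/ℏ = 4.352.
κa = 2.816, sinh(κa) = 8.323.
The exact tunnelling result is T⁻¹ = 1 + V_b² sinh²(κa) / [4E(V_b − E)] = 76.15, so T = 0.0131.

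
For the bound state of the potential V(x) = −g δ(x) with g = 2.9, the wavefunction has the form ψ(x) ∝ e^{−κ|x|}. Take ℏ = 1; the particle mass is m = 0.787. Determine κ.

Integrating the TISE across x = 0 gives the cusp condition ψ'(0⁺) − ψ'(0⁻) = −(2mg/ℏ²)ψ(0).
With ψ ∝ e^{−κ|x|} this yields −2κ = −2mg/ℏ², so κ = mg/ℏ² = 2.282.

κ = 2.28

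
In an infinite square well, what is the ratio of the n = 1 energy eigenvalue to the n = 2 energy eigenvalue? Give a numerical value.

Since E_n ∝ n², the ratio is (1/2)² = 0.25.

0.25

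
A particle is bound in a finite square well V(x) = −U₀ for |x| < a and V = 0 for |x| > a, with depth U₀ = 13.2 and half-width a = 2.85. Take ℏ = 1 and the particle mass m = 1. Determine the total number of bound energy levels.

N = 10

The dimensionless depth is z₀ = a√(2mU₀)/ℏ = 2.85 × √(26.40) = 14.64.
The even/odd transcendental equations gain one root per π/2 in z₀, giving N = 1 + ⌊2z₀/π⌋ = 1 + ⌊9.322⌋ = 10.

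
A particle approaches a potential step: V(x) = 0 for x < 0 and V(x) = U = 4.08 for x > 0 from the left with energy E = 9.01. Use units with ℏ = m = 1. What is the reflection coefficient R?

R = 0.0224

On each side the TISE gives plane waves with k = √(2m(E − V))/ℏ: k₁ = √(2·1·9.01) = 4.245, k₂ = √(2·1·4.93) = 3.140.
Continuity of ψ and ψ′ at the step yields the reflection amplitude r = (k₁ − k₂)/(k₁ + k₂) = 0.1496; thus R = |r|² = 0.02239, T = 0.9776.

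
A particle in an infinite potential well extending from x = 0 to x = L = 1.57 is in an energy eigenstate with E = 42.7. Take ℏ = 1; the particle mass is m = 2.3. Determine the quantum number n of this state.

From E_n = n²π²ℏ²/(2mL²) invert to n = √(2mL²E)/(πℏ).
n = (1.57/π) × √(2 × 2.3 × 42.7) = 7.004 → n = 7.

n = 7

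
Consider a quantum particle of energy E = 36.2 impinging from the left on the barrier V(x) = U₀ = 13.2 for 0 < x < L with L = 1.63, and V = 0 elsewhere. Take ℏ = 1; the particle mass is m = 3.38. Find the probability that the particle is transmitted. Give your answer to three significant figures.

E > U₀: inside the barrier k₂ = √(2m(E − U₀))/ℏ = 12.47, k₂L = 20.32.
Matching at both interfaces gives T⁻¹ = 1 + U₀² sin²(k₂L) / [4E(E − U₀)] = 1.052, hence T = 0.951.

T = 0.951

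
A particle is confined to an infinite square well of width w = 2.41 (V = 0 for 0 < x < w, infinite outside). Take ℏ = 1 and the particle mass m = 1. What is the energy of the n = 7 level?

The infinite-well eigenfunctions ψ_n = √(2/w) sin(nπx/w) vanish at both walls, giving E_n = n²π²ℏ²/(2mw²).
E_7 = 7² × π² / (2 × 1 × 2.41²) = 41.63.

E = 41.6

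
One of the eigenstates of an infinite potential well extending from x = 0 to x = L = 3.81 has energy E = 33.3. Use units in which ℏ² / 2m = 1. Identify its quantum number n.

n = 7

For an infinite well E_n = n²π²ℏ²/(2mL²), so n = (L/πℏ)√(2mE).
n = (3.81/π) × √(2 × 0.5 × 33.3) = 6.998 → n = 7.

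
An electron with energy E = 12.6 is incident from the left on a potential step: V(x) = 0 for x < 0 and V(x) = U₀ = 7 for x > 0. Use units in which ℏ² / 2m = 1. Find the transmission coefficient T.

On each side the TISE gives plane waves with k = √(2m(E − V))/ℏ: k₁ = √(2·½·12.6) = 3.550, k₂ = √(2·½·5.6) = 2.366.
Continuity of ψ and ψ′ at the step yields the reflection amplitude r = (k₁ − k₂)/(k₁ + k₂) = 0.2000; thus R = |r|² = 0.04000, T = 0.9600.

T = 0.960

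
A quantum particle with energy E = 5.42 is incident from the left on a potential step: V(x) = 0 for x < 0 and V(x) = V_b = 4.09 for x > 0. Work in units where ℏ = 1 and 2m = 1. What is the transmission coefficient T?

On each side the TISE gives plane waves with k = √(2m(E − V))/ℏ: k₁ = √(2·½·5.42) = 2.328, k₂ = √(2·½·1.33) = 1.153.
Matching ψ and ψ′ at x = 0 gives r = (k₁ − k₂)/(k₁ + k₂), so R = r² = 0.1139 and T = 1 − R = 0.8861.

T = 0.886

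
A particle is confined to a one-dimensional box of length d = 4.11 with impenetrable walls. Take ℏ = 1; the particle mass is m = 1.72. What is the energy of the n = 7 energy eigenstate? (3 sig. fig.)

The infinite-well eigenfunctions ψ_n = √(2/d) sin(nπx/d) vanish at both walls, giving E_n = n²π²ℏ²/(2md²).
E_7 = 7² × π² / (2 × 1.72 × 4.11²) = 8.322.

E = 8.32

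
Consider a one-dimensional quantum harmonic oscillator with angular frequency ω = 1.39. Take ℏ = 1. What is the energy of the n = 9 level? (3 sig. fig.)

Using E_n = (n + ½)ℏω: E_9 = 9.5 × 1.39 = 13.21.

E = 13.2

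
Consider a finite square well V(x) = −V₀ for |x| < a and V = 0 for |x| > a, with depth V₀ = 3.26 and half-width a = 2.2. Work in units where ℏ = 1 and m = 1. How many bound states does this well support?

Define the well-strength parameter z₀ = (a/ℏ)√(2mV₀) = 2.2 × √(2·1·3.26) = 5.618.
The even/odd transcendental equations gain one root per π/2 in z₀, giving N = 1 + ⌊2z₀/π⌋ = 1 + ⌊3.576⌋ = 4.

N = 4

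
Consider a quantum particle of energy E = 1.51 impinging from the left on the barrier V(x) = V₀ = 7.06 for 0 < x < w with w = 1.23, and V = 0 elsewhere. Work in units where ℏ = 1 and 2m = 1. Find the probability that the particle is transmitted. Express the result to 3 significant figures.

E < V₀: inside the barrier ψ ∝ e^{±κx} with κ = √(2m(V₀ − E))/ℏ = 2.356.
κw = 2.898, sinh(κw) = 9.039.
Matching ψ, ψ′ at both faces gives T = [1 + V₀² sinh²(κw) / (4E(V₀ − E))]⁻¹ = 1/122.5 = 0.00817.

T = 0.00817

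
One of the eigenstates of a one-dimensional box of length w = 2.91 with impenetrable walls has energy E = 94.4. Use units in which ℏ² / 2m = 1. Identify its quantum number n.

For an infinite well E_n = n²π²ℏ²/(2mw²), so n = (w/πℏ)√(2mE).
n = (2.91/π) × √(2 × 0.5 × 94.4) = 9.000 → n = 9.

n = 9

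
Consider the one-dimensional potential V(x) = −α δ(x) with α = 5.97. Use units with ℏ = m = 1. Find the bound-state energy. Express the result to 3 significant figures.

E = -17.8

For x ≠ 0 the bound state is ψ ∝ e^{−κ|x|}; integrating the TISE across the delta gives the cusp condition 2κ = 2mα/ℏ², so κ = 5.970.
Then E = −ℏ²κ²/(2m) = −mα²/(2ℏ²) = -17.82.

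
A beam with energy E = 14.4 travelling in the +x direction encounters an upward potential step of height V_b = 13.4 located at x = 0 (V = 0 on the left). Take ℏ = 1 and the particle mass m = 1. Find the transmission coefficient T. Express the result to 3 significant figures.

T = 0.660

On each side the TISE gives plane waves with k = √(2m(E − V))/ℏ: k₁ = √(2·1·14.4) = 5.367, k₂ = √(2·1·1) = 1.414.
Continuity of ψ and ψ′ at the step yields the reflection amplitude r = (k₁ − k₂)/(k₁ + k₂) = 0.5829; thus R = |r|² = 0.3397, T = 0.6603.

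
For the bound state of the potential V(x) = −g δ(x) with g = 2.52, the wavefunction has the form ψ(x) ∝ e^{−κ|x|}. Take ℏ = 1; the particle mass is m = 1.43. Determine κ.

κ = 3.60

Integrating the TISE across x = 0 gives the cusp condition ψ'(0⁺) − ψ'(0⁻) = −(2mg/ℏ²)ψ(0).
With ψ ∝ e^{−κ|x|} this yields −2κ = −2mg/ℏ², so κ = mg/ℏ² = 3.604.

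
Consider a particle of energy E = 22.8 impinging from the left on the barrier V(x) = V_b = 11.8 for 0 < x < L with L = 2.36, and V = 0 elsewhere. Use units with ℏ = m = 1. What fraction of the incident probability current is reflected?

R = 0.121

Above the barrier the interior wavenumber is k₂ = √(2m(E − V_b))/ℏ = 4.690, giving phase k₂L = 11.07.
T = [1 + V_b² sin²(k₂L) / (4E(E − V_b))]⁻¹ = 1/1.138 = 0.879.
R = 1 − T = 0.121.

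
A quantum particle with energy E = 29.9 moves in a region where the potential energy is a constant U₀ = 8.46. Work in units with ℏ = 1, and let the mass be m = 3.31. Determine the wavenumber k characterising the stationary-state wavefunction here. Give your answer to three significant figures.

k = 11.9

With E > U₀ the solution is oscillatory, ψ ∝ e^{±ikx} with k = √(2m(E − U₀))/ℏ.
k = √(2 × 3.31 × 21.44) = 11.91.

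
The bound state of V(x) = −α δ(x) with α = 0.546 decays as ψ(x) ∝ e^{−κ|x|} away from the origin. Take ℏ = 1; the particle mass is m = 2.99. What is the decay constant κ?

κ = 1.63

Integrating the TISE across x = 0 gives the cusp condition ψ'(0⁺) − ψ'(0⁻) = −(2mα/ℏ²)ψ(0).
With ψ ∝ e^{−κ|x|} this yields −2κ = −2mα/ℏ², so κ = mα/ℏ² = 1.633.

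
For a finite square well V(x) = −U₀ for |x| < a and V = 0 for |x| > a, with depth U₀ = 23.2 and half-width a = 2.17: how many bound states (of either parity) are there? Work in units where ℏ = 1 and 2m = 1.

N = 7

The dimensionless depth is z₀ = a√(2mU₀)/ℏ = 2.17 × √(23.20) = 10.45.
The even/odd transcendental equations gain one root per π/2 in z₀, giving N = 1 + ⌊2z₀/π⌋ = 1 + ⌊6.654⌋ = 7.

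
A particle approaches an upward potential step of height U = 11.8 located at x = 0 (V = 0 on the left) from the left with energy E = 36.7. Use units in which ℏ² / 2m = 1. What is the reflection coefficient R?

On each side the TISE gives plane waves with k = √(2m(E − V))/ℏ: k₁ = √(2·½·36.7) = 6.058, k₂ = √(2·½·24.9) = 4.990.
Continuity of ψ and ψ′ at the step yields the reflection amplitude r = (k₁ − k₂)/(k₁ + k₂) = 0.09667; thus R = |r|² = 0.009346, T = 0.9907.

R = 0.00935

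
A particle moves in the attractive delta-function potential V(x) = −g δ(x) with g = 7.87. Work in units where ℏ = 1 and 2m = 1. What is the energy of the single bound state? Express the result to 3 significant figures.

For x ≠ 0 the bound state is ψ ∝ e^{−κ|x|}; integrating the TISE across the delta gives the cusp condition 2κ = 2mg/ℏ², so κ = 3.935.
Then E = −ℏ²κ²/(2m) = −mg²/(2ℏ²) = -15.48.

E = -15.5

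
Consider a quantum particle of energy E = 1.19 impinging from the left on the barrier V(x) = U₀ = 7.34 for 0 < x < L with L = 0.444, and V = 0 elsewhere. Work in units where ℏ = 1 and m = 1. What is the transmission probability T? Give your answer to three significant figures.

T = 0.0956

E < U₀: inside the barrier ψ ∝ e^{±κx} with κ = √(2m(U₀ − E))/ℏ = 3.507.
κL = 1.557, sinh(κL) = 2.267.
Matching ψ, ψ′ at both faces gives T = [1 + U₀² sinh²(κL) / (4E(U₀ − E))]⁻¹ = 1/10.46 = 0.0956.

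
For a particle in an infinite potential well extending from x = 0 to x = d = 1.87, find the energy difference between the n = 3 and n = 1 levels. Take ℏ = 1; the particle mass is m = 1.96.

E_n = n²π²ℏ²/(2md²), so ΔE = (3² − 1²) π²ℏ²/(2md²).
ΔE = 8 × π² / (2 × 1.96 × 1.87²) = 5.760.

ΔE = 5.76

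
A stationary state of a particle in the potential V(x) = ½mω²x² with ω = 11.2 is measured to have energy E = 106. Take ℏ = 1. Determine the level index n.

Invert E_n = (n + ½)ℏω: n = E/ℏω − ½ = 8.964, so n = 9.

n = 9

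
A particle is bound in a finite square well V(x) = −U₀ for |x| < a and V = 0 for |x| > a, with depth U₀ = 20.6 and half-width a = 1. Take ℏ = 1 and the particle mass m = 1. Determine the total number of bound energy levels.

The dimensionless depth is z₀ = a√(2mU₀)/ℏ = 1 × √(41.20) = 6.419.
A new bound state (alternating even/odd) appears each time z₀ passes a multiple of π/2, so N = ⌊2z₀/π⌋ + 1 = ⌊4.086⌋ + 1 = 5.

N = 5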